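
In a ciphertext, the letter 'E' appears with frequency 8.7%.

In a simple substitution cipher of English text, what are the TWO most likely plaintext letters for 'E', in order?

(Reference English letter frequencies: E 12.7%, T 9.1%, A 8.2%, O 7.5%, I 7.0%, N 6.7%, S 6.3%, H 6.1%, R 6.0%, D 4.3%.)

Step 1: Observed frequency of 'E' is 8.7%.
Step 2: Compute distances to each reference frequency and sort:
  T (9.1%): difference = 0.4% <-- BEST
  A (8.2%): difference = 0.5% <-- RUNNER-UP
  O (7.5%): difference = 1.2%
  I (7.0%): difference = 1.7%
  N (6.7%): difference = 2.0%
Step 3: Most likely is 'T' (9.1%, diff 0.4%); second most likely is 'A' (8.2%, diff 0.5%).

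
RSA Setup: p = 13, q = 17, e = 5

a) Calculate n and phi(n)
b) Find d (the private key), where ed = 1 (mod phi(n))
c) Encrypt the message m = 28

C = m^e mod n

Step 1: n = 13 * 17 = 221.
Step 2: phi(n) = (13-1)(17-1) = 12 * 16 = 192.
Step 3: Find d = 5^(-1) mod 192 = 77.
  Verify: 5 * 77 = 385 = 1 (mod 192).
Step 4: C = 28^5 mod 221 = 214.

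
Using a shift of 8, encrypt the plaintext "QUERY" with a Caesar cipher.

Step 1: For each letter, shift forward by 8 positions (mod 26).
  Q (position 16) -> position (16+8) mod 26 = 24 -> Y
  U (position 20) -> position (20+8) mod 26 = 2 -> C
  E (position 4) -> position (4+8) mod 26 = 12 -> M
  R (position 17) -> position (17+8) mod 26 = 25 -> Z
  Y (position 24) -> position (24+8) mod 26 = 6 -> G
Result: YCMZG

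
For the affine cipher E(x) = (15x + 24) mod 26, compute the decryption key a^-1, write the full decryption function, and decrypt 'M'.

Step 1: Find a^-1, the modular inverse of 15 mod 26.
Step 2: We need 15 * a^-1 = 1 (mod 26).
Step 3: 15 * 7 = 105 = 4 * 26 + 1, so a^-1 = 7.
Step 4: D(y) = 7(y - 24) mod 26.
Step 5: Apply to 'M' (y = 12): D(12) = 7 * (12 - 24) mod 26 = 7 * -12 mod 26 = 20 -> 'U'.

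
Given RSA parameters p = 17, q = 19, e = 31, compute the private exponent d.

Step 1: n = 17 * 19 = 323.
Step 2: phi(n) = 16 * 18 = 288.
Step 3: Find d such that 31 * d = 1 (mod 288).
Step 4: d = 31^(-1) mod 288 = 223.
Verification: 31 * 223 = 6913 = 24 * 288 + 1.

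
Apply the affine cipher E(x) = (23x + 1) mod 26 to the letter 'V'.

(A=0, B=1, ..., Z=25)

Step 1: Convert 'V' to number: x = 21.
Step 2: E(21) = (23 * 21 + 1) mod 26 = 484 mod 26 = 16.
Step 3: Convert 16 back to letter: Q.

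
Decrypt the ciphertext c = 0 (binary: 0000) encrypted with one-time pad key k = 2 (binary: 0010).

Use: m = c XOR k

Step 1: XOR ciphertext with key:
  Ciphertext: 0000
  Key:        0010
  XOR:        0010
Step 2: Plaintext = 0010 = 2 in decimal.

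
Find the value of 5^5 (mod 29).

Step 1: Compute 5^5 mod 29 step by step, reducing modulo 29 at each step.
  5^1 mod 29 = 5
  5^2 mod 29 = (5 * 5) mod 29 = 25
  5^3 mod 29 = (25 * 5) mod 29 = 9
  5^4 mod 29 = (9 * 5) mod 29 = 16
  5^5 mod 29 = (16 * 5) mod 29 = 22
Step 2: Result = 22.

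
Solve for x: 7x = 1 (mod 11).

Step 1: We need x such that 7 * x = 1 (mod 11).
Step 2: Using the extended Euclidean algorithm or trial:
  7 * 8 = 56 = 5 * 11 + 1.
Step 3: Since 56 mod 11 = 1, the inverse is x = 8.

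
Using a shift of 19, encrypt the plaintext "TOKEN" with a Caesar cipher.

Step 1: For each letter, shift forward by 19 positions (mod 26).
  T (position 19) -> position (19+19) mod 26 = 12 -> M
  O (position 14) -> position (14+19) mod 26 = 7 -> H
  K (position 10) -> position (10+19) mod 26 = 3 -> D
  E (position 4) -> position (4+19) mod 26 = 23 -> X
  N (position 13) -> position (13+19) mod 26 = 6 -> G
Result: MHDXG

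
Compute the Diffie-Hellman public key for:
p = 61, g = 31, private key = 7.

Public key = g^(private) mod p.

Step 1: A = g^a mod p = 31^7 mod 61.
  31^1 mod 61 = 31
  31^2 mod 61 = (31 * 31) mod 61 = 46
  31^3 mod 61 = (46 * 31) mod 61 = 23
  31^4 mod 61 = (23 * 31) mod 61 = 42
  31^5 mod 61 = (42 * 31) mod 61 = 21
  31^6 mod 61 = (21 * 31) mod 61 = 41
  31^7 mod 61 = (41 * 31) mod 61 = 51
Result: A = 51.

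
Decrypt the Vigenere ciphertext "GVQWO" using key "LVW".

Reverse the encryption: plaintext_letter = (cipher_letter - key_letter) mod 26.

Step 1: Extend key: LVWLV
Step 2: Decrypt each letter (c - k) mod 26:
  G(6) - L(11) = (6-11) mod 26 = 21 = V
  V(21) - V(21) = (21-21) mod 26 = 0 = A
  Q(16) - W(22) = (16-22) mod 26 = 20 = U
  W(22) - L(11) = (22-11) mod 26 = 11 = L
  O(14) - V(21) = (14-21) mod 26 = 19 = T
Plaintext: VAULT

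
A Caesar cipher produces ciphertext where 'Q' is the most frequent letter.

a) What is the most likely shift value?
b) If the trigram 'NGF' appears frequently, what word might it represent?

Step 1: In English, 'E' is the most frequent letter (12.7%).
Step 2: The most frequent ciphertext letter is 'Q' (position 16).
Step 3: Shift = (16 - 4) mod 26 = 12.
Step 4: Decrypt 'NGF' by shifting back 12:
  N -> B
  G -> U
  F -> T
Step 5: 'NGF' decrypts to 'BUT'.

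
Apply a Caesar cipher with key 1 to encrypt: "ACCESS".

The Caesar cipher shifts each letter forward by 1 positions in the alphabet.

Step 1: For each letter, shift forward by 1 positions (mod 26).
  A (position 0) -> position (0+1) mod 26 = 1 -> B
  C (position 2) -> position (2+1) mod 26 = 3 -> D
  C (position 2) -> position (2+1) mod 26 = 3 -> D
  E (position 4) -> position (4+1) mod 26 = 5 -> F
  S (position 18) -> position (18+1) mod 26 = 19 -> T
  S (position 18) -> position (18+1) mod 26 = 19 -> T
Result: BDDFTT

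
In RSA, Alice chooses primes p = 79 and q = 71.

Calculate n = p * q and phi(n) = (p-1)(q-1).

Step 1: n = p * q = 79 * 71 = 5609.
Step 2: phi(n) = (p-1)(q-1) = 78 * 70 = 5460.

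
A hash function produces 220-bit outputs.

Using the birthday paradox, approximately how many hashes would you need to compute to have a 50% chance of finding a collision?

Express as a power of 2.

Step 1: The birthday paradox gives collision probability ~50% after sqrt(2^n) = 2^(n/2) hashes.
Step 2: For 220-bit output: 2^(220/2) = 2^110.
Step 3: Approximately 2^110 hash computations needed.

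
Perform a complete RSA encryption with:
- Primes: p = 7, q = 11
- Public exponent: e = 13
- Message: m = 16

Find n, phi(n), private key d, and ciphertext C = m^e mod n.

Step 1: n = 7 * 11 = 77.
Step 2: phi(n) = (7-1)(11-1) = 6 * 10 = 60.
Step 3: Find d = 13^(-1) mod 60 = 37.
  Verify: 13 * 37 = 481 = 1 (mod 60).
Step 4: C = 16^13 mod 77 = 37.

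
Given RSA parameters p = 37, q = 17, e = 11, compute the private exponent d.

Step 1: n = 37 * 17 = 629.
Step 2: phi(n) = 36 * 16 = 576.
Step 3: Find d such that 11 * d = 1 (mod 576).
Step 4: d = 11^(-1) mod 576 = 419.
Verification: 11 * 419 = 4609 = 8 * 576 + 1.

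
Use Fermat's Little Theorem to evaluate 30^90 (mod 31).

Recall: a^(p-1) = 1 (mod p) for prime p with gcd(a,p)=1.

Step 1: Since 31 is prime, by Fermat's Little Theorem: 30^30 = 1 (mod 31).
Step 2: Reduce exponent: 90 mod 30 = 0.
Step 3: So 30^90 = 30^0 (mod 31).
Step 4: 30^0 mod 31 = 1.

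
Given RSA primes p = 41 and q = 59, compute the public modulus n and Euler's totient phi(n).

Step 1: n = p * q = 41 * 59 = 2419.
Step 2: phi(n) = (p-1)(q-1) = 40 * 58 = 2320.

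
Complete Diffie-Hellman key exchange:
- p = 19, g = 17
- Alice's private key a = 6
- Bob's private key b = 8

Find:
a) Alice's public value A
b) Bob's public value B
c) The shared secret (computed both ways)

Step 1: A = g^a mod p = 17^6 mod 19 = 7.
Step 2: B = g^b mod p = 17^8 mod 19 = 9.
Step 3: Alice computes s = B^a mod p = 9^6 mod 19 = 11.
Step 4: Bob computes s = A^b mod p = 7^8 mod 19 = 11.
Both sides agree: shared secret = 11.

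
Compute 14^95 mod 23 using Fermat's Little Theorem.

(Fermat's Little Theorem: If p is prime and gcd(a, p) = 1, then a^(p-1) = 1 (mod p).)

Step 1: Since 23 is prime, by Fermat's Little Theorem: 14^22 = 1 (mod 23).
Step 2: Reduce exponent: 95 mod 22 = 7.
Step 3: So 14^95 = 14^7 (mod 23).
Step 4: 14^7 mod 23 = 19.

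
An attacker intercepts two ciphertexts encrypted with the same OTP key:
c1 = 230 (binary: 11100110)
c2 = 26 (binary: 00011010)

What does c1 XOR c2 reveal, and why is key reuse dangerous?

Step 1: c1 XOR c2 = (m1 XOR k) XOR (m2 XOR k).
Step 2: By XOR associativity/commutativity: = m1 XOR m2 XOR k XOR k = m1 XOR m2.
Step 3: 11100110 XOR 00011010 = 11111100 = 252.
Step 4: The key cancels out! An attacker learns m1 XOR m2 = 252, revealing the relationship between plaintexts.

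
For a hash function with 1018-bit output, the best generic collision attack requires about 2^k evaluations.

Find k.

Step 1: The hash has a 1018-bit output.
Step 2: Collision resistance means it should be infeasible to find any x != y with h(x) = h(y).
By the birthday bound, a generic collision search succeeds after about sqrt(2^1018) = 2^(1018/2) = 2^509 evaluations.
Step 3: Security level = 509 bits.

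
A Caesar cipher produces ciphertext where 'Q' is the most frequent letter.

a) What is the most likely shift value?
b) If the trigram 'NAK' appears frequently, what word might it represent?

Step 1: In English, 'E' is the most frequent letter (12.7%).
Step 2: The most frequent ciphertext letter is 'Q' (position 16).
Step 3: Shift = (16 - 4) mod 26 = 12.
Step 4: Decrypt 'NAK' by shifting back 12:
  N -> B
  A -> O
  K -> Y
Step 5: 'NAK' decrypts to 'BOY'.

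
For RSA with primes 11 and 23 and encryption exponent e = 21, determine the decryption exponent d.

Step 1: n = 11 * 23 = 253.
Step 2: phi(n) = 10 * 22 = 220.
Step 3: Find d such that 21 * d = 1 (mod 220).
Step 4: d = 21^(-1) mod 220 = 21.
Verification: 21 * 21 = 441 = 2 * 220 + 1.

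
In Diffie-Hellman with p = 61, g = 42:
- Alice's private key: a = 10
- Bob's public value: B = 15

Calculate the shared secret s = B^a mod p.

Step 1: s = B^a mod p = 15^10 mod 61.
  15^1 mod 61 = 15
  15^2 mod 61 = (15 * 15) mod 61 = 42
  15^3 mod 61 = (42 * 15) mod 61 = 20
  15^4 mod 61 = (20 * 15) mod 61 = 56
  15^5 mod 61 = (56 * 15) mod 61 = 47
  15^6 mod 61 = (47 * 15) mod 61 = 34
  15^7 mod 61 = (34 * 15) mod 61 = 22
  15^8 mod 61 = (22 * 15) mod 61 = 25
  15^9 mod 61 = (25 * 15) mod 61 = 9
  15^10 mod 61 = (9 * 15) mod 61 = 13
Result: shared secret = 13.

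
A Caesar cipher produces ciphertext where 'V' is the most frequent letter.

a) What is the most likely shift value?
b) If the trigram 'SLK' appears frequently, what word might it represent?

Step 1: In English, 'E' is the most frequent letter (12.7%).
Step 2: The most frequent ciphertext letter is 'V' (position 21).
Step 3: Shift = (21 - 4) mod 26 = 17.
Step 4: Decrypt 'SLK' by shifting back 17:
  S -> B
  L -> U
  K -> T
Step 5: 'SLK' decrypts to 'BUT'.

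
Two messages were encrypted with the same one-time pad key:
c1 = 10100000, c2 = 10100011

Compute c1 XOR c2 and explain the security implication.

Step 1: c1 XOR c2 = (m1 XOR k) XOR (m2 XOR k).
Step 2: By XOR associativity/commutativity: = m1 XOR m2 XOR k XOR k = m1 XOR m2.
Step 3: 10100000 XOR 10100011 = 00000011 = 3.
Step 4: The key cancels out! An attacker learns m1 XOR m2 = 3, revealing the relationship between plaintexts.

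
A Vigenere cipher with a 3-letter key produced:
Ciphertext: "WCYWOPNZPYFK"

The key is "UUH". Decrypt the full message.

Step 1: Key 'UUH' has length 3. Extended key: UUHUUHUUHUUH
Step 2: Decrypt each position:
  W(22) - U(20) = 2 = C
  C(2) - U(20) = 8 = I
  Y(24) - H(7) = 17 = R
  W(22) - U(20) = 2 = C
  O(14) - U(20) = 20 = U
  P(15) - H(7) = 8 = I
  N(13) - U(20) = 19 = T
  Z(25) - U(20) = 5 = F
  P(15) - H(7) = 8 = I
  Y(24) - U(20) = 4 = E
  F(5) - U(20) = 11 = L
  K(10) - H(7) = 3 = D
Plaintext: CIRCUITFIELD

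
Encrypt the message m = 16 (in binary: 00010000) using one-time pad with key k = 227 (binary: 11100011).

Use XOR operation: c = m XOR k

Step 1: Write out the XOR operation bit by bit:
  Message: 00010000
  Key:     11100011
  XOR:     11110011
Step 2: Convert to decimal: 11110011 = 243.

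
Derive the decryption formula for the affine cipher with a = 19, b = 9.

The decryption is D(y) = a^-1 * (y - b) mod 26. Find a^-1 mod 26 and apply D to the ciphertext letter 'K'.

Step 1: Find a^-1, the modular inverse of 19 mod 26.
Step 2: We need 19 * a^-1 = 1 (mod 26).
Step 3: 19 * 11 = 209 = 8 * 26 + 1, so a^-1 = 11.
Step 4: D(y) = 11(y - 9) mod 26.
Step 5: Apply to 'K' (y = 10): D(10) = 11 * (10 - 9) mod 26 = 11 * 1 mod 26 = 11 -> 'L'.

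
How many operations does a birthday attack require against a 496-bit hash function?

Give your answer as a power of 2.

Step 1: The birthday paradox gives collision probability ~50% after sqrt(2^n) = 2^(n/2) hashes.
Step 2: For 496-bit output: 2^(496/2) = 2^248.
Step 3: Approximately 2^248 hash computations needed.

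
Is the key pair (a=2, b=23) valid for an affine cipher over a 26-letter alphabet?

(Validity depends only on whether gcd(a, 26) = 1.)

Step 1: Compute gcd(2, 26).
Step 2: gcd(2, 26) = 2.
Since gcd = 2 != 1, 2 shares a common factor with 26, so it cannot be used.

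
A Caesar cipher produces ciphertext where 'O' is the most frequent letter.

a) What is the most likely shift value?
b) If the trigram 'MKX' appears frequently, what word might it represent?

Step 1: In English, 'E' is the most frequent letter (12.7%).
Step 2: The most frequent ciphertext letter is 'O' (position 14).
Step 3: Shift = (14 - 4) mod 26 = 10.
Step 4: Decrypt 'MKX' by shifting back 10:
  M -> C
  K -> A
  X -> N
Step 5: 'MKX' decrypts to 'CAN'.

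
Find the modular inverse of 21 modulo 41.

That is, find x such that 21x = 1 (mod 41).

Step 1: We need x such that 21 * x = 1 (mod 41).
Step 2: Using the extended Euclidean algorithm or trial:
  21 * 2 = 42 = 1 * 41 + 1.
Step 3: Since 42 mod 41 = 1, the inverse is x = 2.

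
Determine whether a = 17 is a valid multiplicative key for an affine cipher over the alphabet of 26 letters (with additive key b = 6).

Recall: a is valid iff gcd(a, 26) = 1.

Step 1: Compute gcd(17, 26).
Step 2: gcd(17, 26) = 1.
Since gcd = 1, 17 is coprime with 26, so it is a valid key.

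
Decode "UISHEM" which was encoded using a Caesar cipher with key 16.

Step 1: Reverse the shift by subtracting 16 from each letter position.
  U (position 20) -> position (20-16) mod 26 = 4 -> E
  I (position 8) -> position (8-16) mod 26 = 18 -> S
  S (position 18) -> position (18-16) mod 26 = 2 -> C
  H (position 7) -> position (7-16) mod 26 = 17 -> R
  E (position 4) -> position (4-16) mod 26 = 14 -> O
  M (position 12) -> position (12-16) mod 26 = 22 -> W
Decrypted message: ESCROW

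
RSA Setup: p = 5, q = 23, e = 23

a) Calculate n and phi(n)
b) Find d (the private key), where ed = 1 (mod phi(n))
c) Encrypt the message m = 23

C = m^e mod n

Step 1: n = 5 * 23 = 115.
Step 2: phi(n) = (5-1)(23-1) = 4 * 22 = 88.
Step 3: Find d = 23^(-1) mod 88 = 23.
  Verify: 23 * 23 = 529 = 1 (mod 88).
Step 4: C = 23^23 mod 115 = 92.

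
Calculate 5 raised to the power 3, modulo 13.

Step 1: Compute 5^3 mod 13 step by step, reducing modulo 13 at each step.
  5^1 mod 13 = 5
  5^2 mod 13 = (5 * 5) mod 13 = 12
  5^3 mod 13 = (12 * 5) mod 13 = 8
Step 2: Result = 8.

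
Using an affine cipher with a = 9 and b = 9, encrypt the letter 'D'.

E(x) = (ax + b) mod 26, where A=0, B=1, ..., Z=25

Step 1: Convert 'D' to number: x = 3.
Step 2: E(3) = (9 * 3 + 9) mod 26 = 36 mod 26 = 10.
Step 3: Convert 10 back to letter: K.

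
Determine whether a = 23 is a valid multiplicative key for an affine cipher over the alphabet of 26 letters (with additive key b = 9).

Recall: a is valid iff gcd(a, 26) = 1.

Step 1: Compute gcd(23, 26).
Step 2: gcd(23, 26) = 1.
Since gcd = 1, 23 is coprime with 26, so it is a valid key.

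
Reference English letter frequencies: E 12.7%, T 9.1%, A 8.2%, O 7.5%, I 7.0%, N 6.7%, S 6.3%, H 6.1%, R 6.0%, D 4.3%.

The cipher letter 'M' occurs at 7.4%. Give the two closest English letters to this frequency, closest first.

Step 1: Observed frequency of 'M' is 7.4%.
Step 2: Compute distances to each reference frequency and sort:
  O (7.5%): difference = 0.1% <-- BEST
  I (7.0%): difference = 0.4% <-- RUNNER-UP
  N (6.7%): difference = 0.7%
  A (8.2%): difference = 0.8%
  S (6.3%): difference = 1.1%
Step 3: Most likely is 'O' (7.5%, diff 0.1%); second most likely is 'I' (7.0%, diff 0.4%).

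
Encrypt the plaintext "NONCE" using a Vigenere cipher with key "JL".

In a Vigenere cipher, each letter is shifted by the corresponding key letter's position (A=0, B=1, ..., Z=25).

Step 1: Repeat key to match plaintext length:
  Plaintext: NONCE
  Key:       JLJLJ
Step 2: Encrypt each letter:
  N(13) + J(9) = (13+9) mod 26 = 22 = W
  O(14) + L(11) = (14+11) mod 26 = 25 = Z
  N(13) + J(9) = (13+9) mod 26 = 22 = W
  C(2) + L(11) = (2+11) mod 26 = 13 = N
  E(4) + J(9) = (4+9) mod 26 = 13 = N
Ciphertext: WZWNN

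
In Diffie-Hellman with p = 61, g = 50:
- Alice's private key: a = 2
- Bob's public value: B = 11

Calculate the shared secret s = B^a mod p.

Step 1: s = B^a mod p = 11^2 mod 61.
  11^1 mod 61 = 11
  11^2 mod 61 = (11 * 11) mod 61 = 60
Result: shared secret = 60.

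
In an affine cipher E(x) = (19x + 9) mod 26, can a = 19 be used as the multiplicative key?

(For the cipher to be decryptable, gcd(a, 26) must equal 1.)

Step 1: Compute gcd(19, 26).
Step 2: gcd(19, 26) = 1.
Since gcd = 1, 19 is coprime with 26, so it is a valid key.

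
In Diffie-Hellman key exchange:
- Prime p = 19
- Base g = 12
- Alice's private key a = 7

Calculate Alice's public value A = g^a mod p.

Step 1: A = g^a mod p = 12^7 mod 19.
  12^1 mod 19 = 12
  12^2 mod 19 = (12 * 12) mod 19 = 11
  12^3 mod 19 = (11 * 12) mod 19 = 18
  12^4 mod 19 = (18 * 12) mod 19 = 7
  12^5 mod 19 = (7 * 12) mod 19 = 8
  12^6 mod 19 = (8 * 12) mod 19 = 1
  12^7 mod 19 = (1 * 12) mod 19 = 12
Result: A = 12.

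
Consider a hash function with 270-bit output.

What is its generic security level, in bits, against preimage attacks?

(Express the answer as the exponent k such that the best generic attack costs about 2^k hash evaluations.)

Step 1: The hash has a 270-bit output.
Step 2: Preimage resistance means: given a digest h(x), it should be infeasible to find any input that hashes to it.
With a 270-bit output there are 2^270 possible digests, so a generic brute-force preimage search costs about 2^270 evaluations.
Step 3: Security level = 270 bits.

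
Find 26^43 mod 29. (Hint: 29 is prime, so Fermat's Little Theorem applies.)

Step 1: Since 29 is prime, by Fermat's Little Theorem: 26^28 = 1 (mod 29).
Step 2: Reduce exponent: 43 mod 28 = 15.
Step 3: So 26^43 = 26^15 (mod 29).
Step 4: 26^15 mod 29 = 3.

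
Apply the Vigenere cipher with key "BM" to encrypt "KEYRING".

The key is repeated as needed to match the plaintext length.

Step 1: Repeat key to match plaintext length:
  Plaintext: KEYRING
  Key:       BMBMBMB
Step 2: Encrypt each letter:
  K(10) + B(1) = (10+1) mod 26 = 11 = L
  E(4) + M(12) = (4+12) mod 26 = 16 = Q
  Y(24) + B(1) = (24+1) mod 26 = 25 = Z
  R(17) + M(12) = (17+12) mod 26 = 3 = D
  I(8) + B(1) = (8+1) mod 26 = 9 = J
  N(13) + M(12) = (13+12) mod 26 = 25 = Z
  G(6) + B(1) = (6+1) mod 26 = 7 = H
Ciphertext: LQZDJZH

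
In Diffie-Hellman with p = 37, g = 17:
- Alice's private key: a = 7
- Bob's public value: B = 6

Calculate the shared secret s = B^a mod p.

Step 1: s = B^a mod p = 6^7 mod 37.
  6^1 mod 37 = 6
  6^2 mod 37 = (6 * 6) mod 37 = 36
  6^3 mod 37 = (36 * 6) mod 37 = 31
  6^4 mod 37 = (31 * 6) mod 37 = 1
  6^5 mod 37 = (1 * 6) mod 37 = 6
  6^6 mod 37 = (6 * 6) mod 37 = 36
  6^7 mod 37 = (36 * 6) mod 37 = 31
Result: shared secret = 31.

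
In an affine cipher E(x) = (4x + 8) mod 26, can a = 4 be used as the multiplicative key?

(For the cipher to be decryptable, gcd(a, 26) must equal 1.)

Step 1: Compute gcd(4, 26).
Step 2: gcd(4, 26) = 2.
Since gcd = 2 != 1, 4 shares a common factor with 26, so it cannot be used.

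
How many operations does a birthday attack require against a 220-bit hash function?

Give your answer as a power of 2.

Step 1: The birthday paradox gives collision probability ~50% after sqrt(2^n) = 2^(n/2) hashes.
Step 2: For 220-bit output: 2^(220/2) = 2^110.
Step 3: Approximately 2^110 hash computations needed.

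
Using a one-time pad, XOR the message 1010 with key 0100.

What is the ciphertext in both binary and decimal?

Step 1: Write out the XOR operation bit by bit:
  Message: 1010
  Key:     0100
  XOR:     1110
Step 2: Convert to decimal: 1110 = 14.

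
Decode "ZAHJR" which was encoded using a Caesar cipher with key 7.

Step 1: Reverse the shift by subtracting 7 from each letter position.
  Z (position 25) -> position (25-7) mod 26 = 18 -> S
  A (position 0) -> position (0-7) mod 26 = 19 -> T
  H (position 7) -> position (7-7) mod 26 = 0 -> A
  J (position 9) -> position (9-7) mod 26 = 2 -> C
  R (position 17) -> position (17-7) mod 26 = 10 -> K
Decrypted message: STACK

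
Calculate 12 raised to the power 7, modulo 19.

Step 1: Compute 12^7 mod 19 step by step, reducing modulo 19 at each step.
  12^1 mod 19 = 12
  12^2 mod 19 = (12 * 12) mod 19 = 11
  12^3 mod 19 = (11 * 12) mod 19 = 18
  12^4 mod 19 = (18 * 12) mod 19 = 7
  12^5 mod 19 = (7 * 12) mod 19 = 8
  12^6 mod 19 = (8 * 12) mod 19 = 1
  12^7 mod 19 = (1 * 12) mod 19 = 12
Step 2: Result = 12.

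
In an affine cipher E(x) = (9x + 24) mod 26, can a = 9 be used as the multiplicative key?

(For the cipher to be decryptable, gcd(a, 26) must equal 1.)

Step 1: Compute gcd(9, 26).
Step 2: gcd(9, 26) = 1.
Since gcd = 1, 9 is coprime with 26, so it is a valid key.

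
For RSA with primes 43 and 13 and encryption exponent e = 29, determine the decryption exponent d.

Step 1: n = 43 * 13 = 559.
Step 2: phi(n) = 42 * 12 = 504.
Step 3: Find d such that 29 * d = 1 (mod 504).
Step 4: d = 29^(-1) mod 504 = 365.
Verification: 29 * 365 = 10585 = 21 * 504 + 1.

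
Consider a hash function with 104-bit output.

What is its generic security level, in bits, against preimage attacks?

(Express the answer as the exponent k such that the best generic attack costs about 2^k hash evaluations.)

Step 1: The hash has a 104-bit output.
Step 2: Preimage resistance means: given a digest h(x), it should be infeasible to find any input that hashes to it.
With a 104-bit output there are 2^104 possible digests, so a generic brute-force preimage search costs about 2^104 evaluations.
Step 3: Security level = 104 bits.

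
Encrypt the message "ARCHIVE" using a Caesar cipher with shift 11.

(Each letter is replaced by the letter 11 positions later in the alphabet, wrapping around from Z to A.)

Step 1: For each letter, shift forward by 11 positions (mod 26).
  A (position 0) -> position (0+11) mod 26 = 11 -> L
  R (position 17) -> position (17+11) mod 26 = 2 -> C
  C (position 2) -> position (2+11) mod 26 = 13 -> N
  H (position 7) -> position (7+11) mod 26 = 18 -> S
  I (position 8) -> position (8+11) mod 26 = 19 -> T
  V (position 21) -> position (21+11) mod 26 = 6 -> G
  E (position 4) -> position (4+11) mod 26 = 15 -> P
Result: LCNSTGP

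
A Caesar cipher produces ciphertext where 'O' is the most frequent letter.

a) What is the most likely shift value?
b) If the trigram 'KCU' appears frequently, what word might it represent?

Step 1: In English, 'E' is the most frequent letter (12.7%).
Step 2: The most frequent ciphertext letter is 'O' (position 14).
Step 3: Shift = (14 - 4) mod 26 = 10.
Step 4: Decrypt 'KCU' by shifting back 10:
  K -> A
  C -> S
  U -> K
Step 5: 'KCU' decrypts to 'ASK'.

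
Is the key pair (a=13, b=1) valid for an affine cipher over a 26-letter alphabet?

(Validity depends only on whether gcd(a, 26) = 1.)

Step 1: Compute gcd(13, 26).
Step 2: gcd(13, 26) = 13.
Since gcd = 13 != 1, 13 shares a common factor with 26, so it cannot be used.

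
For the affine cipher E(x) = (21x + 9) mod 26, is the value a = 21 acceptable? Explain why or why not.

Step 1: Compute gcd(21, 26).
Step 2: gcd(21, 26) = 1.
Since gcd = 1, 21 is coprime with 26, so it is a valid key.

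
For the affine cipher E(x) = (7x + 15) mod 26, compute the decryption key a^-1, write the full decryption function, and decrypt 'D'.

Step 1: Find a^-1, the modular inverse of 7 mod 26.
Step 2: We need 7 * a^-1 = 1 (mod 26).
Step 3: 7 * 15 = 105 = 4 * 26 + 1, so a^-1 = 15.
Step 4: D(y) = 15(y - 15) mod 26.
Step 5: Apply to 'D' (y = 3): D(3) = 15 * (3 - 15) mod 26 = 15 * -12 mod 26 = 2 -> 'C'.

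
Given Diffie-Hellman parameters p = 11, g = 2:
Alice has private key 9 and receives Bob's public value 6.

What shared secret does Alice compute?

Step 1: s = B^a mod p = 6^9 mod 11.
  6^1 mod 11 = 6
  6^2 mod 11 = (6 * 6) mod 11 = 3
  6^3 mod 11 = (3 * 6) mod 11 = 7
  6^4 mod 11 = (7 * 6) mod 11 = 9
  6^5 mod 11 = (9 * 6) mod 11 = 10
  6^6 mod 11 = (10 * 6) mod 11 = 5
  6^7 mod 11 = (5 * 6) mod 11 = 8
  6^8 mod 11 = (8 * 6) mod 11 = 4
  6^9 mod 11 = (4 * 6) mod 11 = 2
Result: shared secret = 2.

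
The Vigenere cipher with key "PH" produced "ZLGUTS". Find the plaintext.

Step 1: Extend key: PHPHPH
Step 2: Decrypt each letter (c - k) mod 26:
  Z(25) - P(15) = (25-15) mod 26 = 10 = K
  L(11) - H(7) = (11-7) mod 26 = 4 = E
  G(6) - P(15) = (6-15) mod 26 = 17 = R
  U(20) - H(7) = (20-7) mod 26 = 13 = N
  T(19) - P(15) = (19-15) mod 26 = 4 = E
  S(18) - H(7) = (18-7) mod 26 = 11 = L
Plaintext: KERNEL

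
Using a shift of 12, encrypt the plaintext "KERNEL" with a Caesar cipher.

Step 1: For each letter, shift forward by 12 positions (mod 26).
  K (position 10) -> position (10+12) mod 26 = 22 -> W
  E (position 4) -> position (4+12) mod 26 = 16 -> Q
  R (position 17) -> position (17+12) mod 26 = 3 -> D
  N (position 13) -> position (13+12) mod 26 = 25 -> Z
  E (position 4) -> position (4+12) mod 26 = 16 -> Q
  L (position 11) -> position (11+12) mod 26 = 23 -> X
Result: WQDZQX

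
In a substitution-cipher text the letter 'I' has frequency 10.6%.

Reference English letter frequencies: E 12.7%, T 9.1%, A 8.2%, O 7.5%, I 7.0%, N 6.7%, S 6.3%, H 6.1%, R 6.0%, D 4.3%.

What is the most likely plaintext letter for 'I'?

Step 1: The observed frequency is 10.6%.
Step 2: Compare with English frequencies:
  E: 12.7% (difference: 2.1%)
  T: 9.1% (difference: 1.5%) <-- closest
  A: 8.2% (difference: 2.4%)
  O: 7.5% (difference: 3.1%)
  I: 7.0% (difference: 3.6%)
  N: 6.7% (difference: 3.9%)
  S: 6.3% (difference: 4.3%)
  H: 6.1% (difference: 4.5%)
  R: 6.0% (difference: 4.6%)
  D: 4.3% (difference: 6.3%)
Step 3: 'I' most likely represents 'T' (frequency 9.1%).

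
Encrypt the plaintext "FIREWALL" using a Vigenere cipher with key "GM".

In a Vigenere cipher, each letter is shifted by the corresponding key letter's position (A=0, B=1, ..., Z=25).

Step 1: Repeat key to match plaintext length:
  Plaintext: FIREWALL
  Key:       GMGMGMGM
Step 2: Encrypt each letter:
  F(5) + G(6) = (5+6) mod 26 = 11 = L
  I(8) + M(12) = (8+12) mod 26 = 20 = U
  R(17) + G(6) = (17+6) mod 26 = 23 = X
  E(4) + M(12) = (4+12) mod 26 = 16 = Q
  W(22) + G(6) = (22+6) mod 26 = 2 = C
  A(0) + M(12) = (0+12) mod 26 = 12 = M
  L(11) + G(6) = (11+6) mod 26 = 17 = R
  L(11) + M(12) = (11+12) mod 26 = 23 = X
Ciphertext: LUXQCMRX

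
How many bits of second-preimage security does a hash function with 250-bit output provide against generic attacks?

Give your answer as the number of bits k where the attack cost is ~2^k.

Step 1: The hash has a 250-bit output.
Step 2: Second-preimage resistance means: given a specific input x, it should be infeasible to find a different y with h(y) = h(x).
With a 250-bit output, a generic search for a second preimage costs about 2^250 evaluations (each trial matches the fixed target with probability 2^-250).
Step 3: Security level = 250 bits.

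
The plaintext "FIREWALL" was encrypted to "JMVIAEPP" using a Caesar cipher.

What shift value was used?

Step 1: Compare first letters: F (position 5) -> J (position 9).
Step 2: Shift = (9 - 5) mod 26 = 4.
The shift value is 4.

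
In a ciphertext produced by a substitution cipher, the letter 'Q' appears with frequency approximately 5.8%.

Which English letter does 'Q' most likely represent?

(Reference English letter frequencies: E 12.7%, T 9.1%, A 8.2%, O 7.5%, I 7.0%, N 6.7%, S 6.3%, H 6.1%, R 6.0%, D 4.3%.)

Step 1: The observed frequency is 5.8%.
Step 2: Compare with English frequencies:
  E: 12.7% (difference: 6.9%)
  T: 9.1% (difference: 3.3%)
  A: 8.2% (difference: 2.4%)
  O: 7.5% (difference: 1.7%)
  I: 7.0% (difference: 1.2%)
  N: 6.7% (difference: 0.9%)
  S: 6.3% (difference: 0.5%)
  H: 6.1% (difference: 0.3%)
  R: 6.0% (difference: 0.2%) <-- closest
  D: 4.3% (difference: 1.5%)
Step 3: 'Q' most likely represents 'R' (frequency 6.0%).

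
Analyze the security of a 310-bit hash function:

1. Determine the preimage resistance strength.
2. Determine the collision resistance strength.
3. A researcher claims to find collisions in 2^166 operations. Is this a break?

Step 1: Preimage resistance requires brute-force of 2^310 operations.
Step 2: Collision resistance (birthday bound) = 2^(310/2) = 2^155.
Step 3: The claimed attack costs 2^166 operations.
Step 4: Since 2^166 >= 2^155, the claimed attack is no faster than the generic birthday attack, so this does not break collision resistance.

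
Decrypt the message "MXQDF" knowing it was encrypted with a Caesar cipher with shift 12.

Step 1: Reverse the shift by subtracting 12 from each letter position.
  M (position 12) -> position (12-12) mod 26 = 0 -> A
  X (position 23) -> position (23-12) mod 26 = 11 -> L
  Q (position 16) -> position (16-12) mod 26 = 4 -> E
  D (position 3) -> position (3-12) mod 26 = 17 -> R
  F (position 5) -> position (5-12) mod 26 = 19 -> T
Decrypted message: ALERT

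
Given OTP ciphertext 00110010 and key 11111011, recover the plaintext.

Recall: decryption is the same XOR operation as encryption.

Step 1: XOR ciphertext with key:
  Ciphertext: 00110010
  Key:        11111011
  XOR:        11001001
Step 2: Plaintext = 11001001 = 201 in decimal.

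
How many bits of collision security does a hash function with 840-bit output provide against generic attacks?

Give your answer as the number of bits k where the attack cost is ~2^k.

Step 1: The hash has a 840-bit output.
Step 2: Collision resistance means it should be infeasible to find any x != y with h(x) = h(y).
By the birthday bound, a generic collision search succeeds after about sqrt(2^840) = 2^(840/2) = 2^420 evaluations.
Step 3: Security level = 420 bits.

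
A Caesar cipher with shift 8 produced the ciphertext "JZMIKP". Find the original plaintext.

Step 1: Reverse the shift by subtracting 8 from each letter position.
  J (position 9) -> position (9-8) mod 26 = 1 -> B
  Z (position 25) -> position (25-8) mod 26 = 17 -> R
  M (position 12) -> position (12-8) mod 26 = 4 -> E
  I (position 8) -> position (8-8) mod 26 = 0 -> A
  K (position 10) -> position (10-8) mod 26 = 2 -> C
  P (position 15) -> position (15-8) mod 26 = 7 -> H
Decrypted message: BREACH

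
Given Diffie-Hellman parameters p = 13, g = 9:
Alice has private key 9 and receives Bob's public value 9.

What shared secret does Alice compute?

Step 1: s = B^a mod p = 9^9 mod 13.
  9^1 mod 13 = 9
  9^2 mod 13 = (9 * 9) mod 13 = 3
  9^3 mod 13 = (3 * 9) mod 13 = 1
  9^4 mod 13 = (1 * 9) mod 13 = 9
  9^5 mod 13 = (9 * 9) mod 13 = 3
  9^6 mod 13 = (3 * 9) mod 13 = 1
  9^7 mod 13 = (1 * 9) mod 13 = 9
  9^8 mod 13 = (9 * 9) mod 13 = 3
  9^9 mod 13 = (3 * 9) mod 13 = 1
Result: shared secret = 1.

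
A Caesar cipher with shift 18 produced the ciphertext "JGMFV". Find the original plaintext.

Step 1: Reverse the shift by subtracting 18 from each letter position.
  J (position 9) -> position (9-18) mod 26 = 17 -> R
  G (position 6) -> position (6-18) mod 26 = 14 -> O
  M (position 12) -> position (12-18) mod 26 = 20 -> U
  F (position 5) -> position (5-18) mod 26 = 13 -> N
  V (position 21) -> position (21-18) mod 26 = 3 -> D
Decrypted message: ROUND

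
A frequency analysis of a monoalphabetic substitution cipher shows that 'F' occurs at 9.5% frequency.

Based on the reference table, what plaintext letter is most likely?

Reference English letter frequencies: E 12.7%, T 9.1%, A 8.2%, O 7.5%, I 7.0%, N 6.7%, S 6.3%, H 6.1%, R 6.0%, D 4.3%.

Step 1: The observed frequency is 9.5%.
Step 2: Compare with English frequencies:
  E: 12.7% (difference: 3.2%)
  T: 9.1% (difference: 0.4%) <-- closest
  A: 8.2% (difference: 1.3%)
  O: 7.5% (difference: 2.0%)
  I: 7.0% (difference: 2.5%)
  N: 6.7% (difference: 2.8%)
  S: 6.3% (difference: 3.2%)
  H: 6.1% (difference: 3.4%)
  R: 6.0% (difference: 3.5%)
  D: 4.3% (difference: 5.2%)
Step 3: 'F' most likely represents 'T' (frequency 9.1%).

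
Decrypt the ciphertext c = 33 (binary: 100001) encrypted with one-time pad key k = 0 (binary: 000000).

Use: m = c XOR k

Step 1: XOR ciphertext with key:
  Ciphertext: 100001
  Key:        000000
  XOR:        100001
Step 2: Plaintext = 100001 = 33 in decimal.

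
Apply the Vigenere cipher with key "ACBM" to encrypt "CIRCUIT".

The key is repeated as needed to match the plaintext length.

Step 1: Repeat key to match plaintext length:
  Plaintext: CIRCUIT
  Key:       ACBMACB
Step 2: Encrypt each letter:
  C(2) + A(0) = (2+0) mod 26 = 2 = C
  I(8) + C(2) = (8+2) mod 26 = 10 = K
  R(17) + B(1) = (17+1) mod 26 = 18 = S
  C(2) + M(12) = (2+12) mod 26 = 14 = O
  U(20) + A(0) = (20+0) mod 26 = 20 = U
  I(8) + C(2) = (8+2) mod 26 = 10 = K
  T(19) + B(1) = (19+1) mod 26 = 20 = U
Ciphertext: CKSOUKU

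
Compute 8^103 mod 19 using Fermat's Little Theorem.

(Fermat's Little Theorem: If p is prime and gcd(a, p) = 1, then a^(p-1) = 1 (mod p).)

Step 1: Since 19 is prime, by Fermat's Little Theorem: 8^18 = 1 (mod 19).
Step 2: Reduce exponent: 103 mod 18 = 13.
Step 3: So 8^103 = 8^13 (mod 19).
Step 4: 8^13 mod 19 = 8.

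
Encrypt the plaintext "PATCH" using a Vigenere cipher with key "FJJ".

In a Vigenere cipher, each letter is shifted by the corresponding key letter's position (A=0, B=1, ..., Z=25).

Step 1: Repeat key to match plaintext length:
  Plaintext: PATCH
  Key:       FJJFJ
Step 2: Encrypt each letter:
  P(15) + F(5) = (15+5) mod 26 = 20 = U
  A(0) + J(9) = (0+9) mod 26 = 9 = J
  T(19) + J(9) = (19+9) mod 26 = 2 = C
  C(2) + F(5) = (2+5) mod 26 = 7 = H
  H(7) + J(9) = (7+9) mod 26 = 16 = Q
Ciphertext: UJCHQ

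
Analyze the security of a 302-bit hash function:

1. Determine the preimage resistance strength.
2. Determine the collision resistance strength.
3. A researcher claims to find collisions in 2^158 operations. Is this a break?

Step 1: Preimage resistance requires brute-force of 2^302 operations.
Step 2: Collision resistance (birthday bound) = 2^(302/2) = 2^151.
Step 3: The claimed attack costs 2^158 operations.
Step 4: Since 2^158 >= 2^151, the claimed attack is no faster than the generic birthday attack, so this does not break collision resistance.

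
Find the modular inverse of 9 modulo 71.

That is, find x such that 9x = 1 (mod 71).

Step 1: We need x such that 9 * x = 1 (mod 71).
Step 2: Using the extended Euclidean algorithm or trial:
  9 * 8 = 72 = 1 * 71 + 1.
Step 3: Since 72 mod 71 = 1, the inverse is x = 8.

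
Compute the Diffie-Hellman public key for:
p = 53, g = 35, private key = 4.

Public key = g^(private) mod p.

Step 1: A = g^a mod p = 35^4 mod 53.
  35^1 mod 53 = 35
  35^2 mod 53 = (35 * 35) mod 53 = 6
  35^3 mod 53 = (6 * 35) mod 53 = 51
  35^4 mod 53 = (51 * 35) mod 53 = 36
Result: A = 36.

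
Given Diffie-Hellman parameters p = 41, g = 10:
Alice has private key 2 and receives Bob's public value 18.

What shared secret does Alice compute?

Step 1: s = B^a mod p = 18^2 mod 41.
  18^1 mod 41 = 18
  18^2 mod 41 = (18 * 18) mod 41 = 37
Result: shared secret = 37.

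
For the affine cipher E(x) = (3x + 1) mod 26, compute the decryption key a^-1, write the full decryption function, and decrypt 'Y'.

Step 1: Find a^-1, the modular inverse of 3 mod 26.
Step 2: We need 3 * a^-1 = 1 (mod 26).
Step 3: 3 * 9 = 27 = 1 * 26 + 1, so a^-1 = 9.
Step 4: D(y) = 9(y - 1) mod 26.
Step 5: Apply to 'Y' (y = 24): D(24) = 9 * (24 - 1) mod 26 = 9 * 23 mod 26 = 25 -> 'Z'.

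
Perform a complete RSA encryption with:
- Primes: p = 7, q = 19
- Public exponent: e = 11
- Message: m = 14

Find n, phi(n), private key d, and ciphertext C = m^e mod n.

Step 1: n = 7 * 19 = 133.
Step 2: phi(n) = (7-1)(19-1) = 6 * 18 = 108.
Step 3: Find d = 11^(-1) mod 108 = 59.
  Verify: 11 * 59 = 649 = 1 (mod 108).
Step 4: C = 14^11 mod 133 = 70.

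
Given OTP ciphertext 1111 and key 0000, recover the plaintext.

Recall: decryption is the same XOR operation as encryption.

Step 1: XOR ciphertext with key:
  Ciphertext: 1111
  Key:        0000
  XOR:        1111
Step 2: Plaintext = 1111 = 15 in decimal.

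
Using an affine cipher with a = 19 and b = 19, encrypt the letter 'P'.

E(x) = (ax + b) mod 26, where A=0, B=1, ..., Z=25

Step 1: Convert 'P' to number: x = 15.
Step 2: E(15) = (19 * 15 + 19) mod 26 = 304 mod 26 = 18.
Step 3: Convert 18 back to letter: S.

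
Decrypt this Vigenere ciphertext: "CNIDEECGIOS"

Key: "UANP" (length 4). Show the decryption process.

Step 1: Key 'UANP' has length 4. Extended key: UANPUANPUAN
Step 2: Decrypt each position:
  C(2) - U(20) = 8 = I
  N(13) - A(0) = 13 = N
  I(8) - N(13) = 21 = V
  D(3) - P(15) = 14 = O
  E(4) - U(20) = 10 = K
  E(4) - A(0) = 4 = E
  C(2) - N(13) = 15 = P
  G(6) - P(15) = 17 = R
  I(8) - U(20) = 14 = O
  O(14) - A(0) = 14 = O
  S(18) - N(13) = 5 = F
Plaintext: INVOKEPROOF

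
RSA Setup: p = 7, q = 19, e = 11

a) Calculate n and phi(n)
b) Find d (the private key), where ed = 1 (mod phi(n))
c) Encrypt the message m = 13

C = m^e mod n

Step 1: n = 7 * 19 = 133.
Step 2: phi(n) = (7-1)(19-1) = 6 * 18 = 108.
Step 3: Find d = 11^(-1) mod 108 = 59.
  Verify: 11 * 59 = 649 = 1 (mod 108).
Step 4: C = 13^11 mod 133 = 97.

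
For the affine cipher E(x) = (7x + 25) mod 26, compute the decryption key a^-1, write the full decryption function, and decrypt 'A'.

Step 1: Find a^-1, the modular inverse of 7 mod 26.
Step 2: We need 7 * a^-1 = 1 (mod 26).
Step 3: 7 * 15 = 105 = 4 * 26 + 1, so a^-1 = 15.
Step 4: D(y) = 15(y - 25) mod 26.
Step 5: Apply to 'A' (y = 0): D(0) = 15 * (0 - 25) mod 26 = 15 * -25 mod 26 = 15 -> 'P'.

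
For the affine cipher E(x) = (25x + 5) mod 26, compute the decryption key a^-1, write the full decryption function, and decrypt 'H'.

Step 1: Find a^-1, the modular inverse of 25 mod 26.
Step 2: We need 25 * a^-1 = 1 (mod 26).
Step 3: 25 * 25 = 625 = 24 * 26 + 1, so a^-1 = 25.
Step 4: D(y) = 25(y - 5) mod 26.
Step 5: Apply to 'H' (y = 7): D(7) = 25 * (7 - 5) mod 26 = 25 * 2 mod 26 = 24 -> 'Y'.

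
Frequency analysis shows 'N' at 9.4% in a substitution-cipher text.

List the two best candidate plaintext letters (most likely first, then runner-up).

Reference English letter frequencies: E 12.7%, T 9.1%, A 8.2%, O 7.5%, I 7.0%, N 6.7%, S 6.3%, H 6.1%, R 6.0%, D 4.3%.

Step 1: Observed frequency of 'N' is 9.4%.
Step 2: Compute distances to each reference frequency and sort:
  T (9.1%): difference = 0.3% <-- BEST
  A (8.2%): difference = 1.2% <-- RUNNER-UP
  O (7.5%): difference = 1.9%
  I (7.0%): difference = 2.4%
  N (6.7%): difference = 2.7%
Step 3: Most likely is 'T' (9.1%, diff 0.3%); second most likely is 'A' (8.2%, diff 1.2%).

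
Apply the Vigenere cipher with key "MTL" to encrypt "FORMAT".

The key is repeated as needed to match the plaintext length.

Step 1: Repeat key to match plaintext length:
  Plaintext: FORMAT
  Key:       MTLMTL
Step 2: Encrypt each letter:
  F(5) + M(12) = (5+12) mod 26 = 17 = R
  O(14) + T(19) = (14+19) mod 26 = 7 = H
  R(17) + L(11) = (17+11) mod 26 = 2 = C
  M(12) + M(12) = (12+12) mod 26 = 24 = Y
  A(0) + T(19) = (0+19) mod 26 = 19 = T
  T(19) + L(11) = (19+11) mod 26 = 4 = E
Ciphertext: RHCYTE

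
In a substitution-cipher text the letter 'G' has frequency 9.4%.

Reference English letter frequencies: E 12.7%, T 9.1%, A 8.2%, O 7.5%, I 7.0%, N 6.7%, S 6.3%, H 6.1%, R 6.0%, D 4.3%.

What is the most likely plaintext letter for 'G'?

Step 1: The observed frequency is 9.4%.
Step 2: Compare with English frequencies:
  E: 12.7% (difference: 3.3%)
  T: 9.1% (difference: 0.3%) <-- closest
  A: 8.2% (difference: 1.2%)
  O: 7.5% (difference: 1.9%)
  I: 7.0% (difference: 2.4%)
  N: 6.7% (difference: 2.7%)
  S: 6.3% (difference: 3.1%)
  H: 6.1% (difference: 3.3%)
  R: 6.0% (difference: 3.4%)
  D: 4.3% (difference: 5.1%)
Step 3: 'G' most likely represents 'T' (frequency 9.1%).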